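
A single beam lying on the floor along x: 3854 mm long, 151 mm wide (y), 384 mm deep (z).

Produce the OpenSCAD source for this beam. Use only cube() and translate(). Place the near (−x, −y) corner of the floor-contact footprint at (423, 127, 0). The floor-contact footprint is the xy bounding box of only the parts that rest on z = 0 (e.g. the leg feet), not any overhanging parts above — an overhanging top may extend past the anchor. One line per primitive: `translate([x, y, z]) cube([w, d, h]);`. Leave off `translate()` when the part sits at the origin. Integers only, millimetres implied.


translate([423, 127, 0]) cube([3854, 151, 384]);


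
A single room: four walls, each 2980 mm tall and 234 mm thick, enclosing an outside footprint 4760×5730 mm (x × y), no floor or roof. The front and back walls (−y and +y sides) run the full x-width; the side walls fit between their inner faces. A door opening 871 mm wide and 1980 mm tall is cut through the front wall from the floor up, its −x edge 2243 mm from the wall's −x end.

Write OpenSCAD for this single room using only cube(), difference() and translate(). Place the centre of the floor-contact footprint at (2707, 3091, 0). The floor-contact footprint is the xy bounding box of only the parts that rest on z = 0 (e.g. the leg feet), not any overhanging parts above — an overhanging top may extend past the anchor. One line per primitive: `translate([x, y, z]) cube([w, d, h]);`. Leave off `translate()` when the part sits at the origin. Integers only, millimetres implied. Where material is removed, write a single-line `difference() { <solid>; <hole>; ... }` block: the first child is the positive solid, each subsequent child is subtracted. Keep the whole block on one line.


difference() { translate([327, 226, 0]) cube([4760, 234, 2980]); translate([2570, 226, 0]) cube([871, 234, 1980]); }
translate([327, 5722, 0]) cube([4760, 234, 2980]);
translate([327, 460, 0]) cube([234, 5262, 2980]);
translate([4853, 460, 0]) cube([234, 5262, 2980]);


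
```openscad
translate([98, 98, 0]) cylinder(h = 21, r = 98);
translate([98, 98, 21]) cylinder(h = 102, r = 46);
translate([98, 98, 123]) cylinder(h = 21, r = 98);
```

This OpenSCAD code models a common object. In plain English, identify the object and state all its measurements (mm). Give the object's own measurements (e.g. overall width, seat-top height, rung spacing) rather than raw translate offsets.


A spool: two coaxial disc flanges of radius 98 mm and thickness 21 mm, joined by a core cylinder of radius 46 mm and height 102 mm. The lower flange rests on z = 0 and the three cylinders share a vertical axis.


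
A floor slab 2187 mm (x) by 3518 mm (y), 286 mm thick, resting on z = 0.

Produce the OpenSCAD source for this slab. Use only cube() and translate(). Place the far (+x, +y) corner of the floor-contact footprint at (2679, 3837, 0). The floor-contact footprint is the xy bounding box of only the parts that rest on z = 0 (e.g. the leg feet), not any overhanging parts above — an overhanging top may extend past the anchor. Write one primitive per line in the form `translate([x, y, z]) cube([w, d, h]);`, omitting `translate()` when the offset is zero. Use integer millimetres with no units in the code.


translate([492, 319, 0]) cube([2187, 3518, 286]);


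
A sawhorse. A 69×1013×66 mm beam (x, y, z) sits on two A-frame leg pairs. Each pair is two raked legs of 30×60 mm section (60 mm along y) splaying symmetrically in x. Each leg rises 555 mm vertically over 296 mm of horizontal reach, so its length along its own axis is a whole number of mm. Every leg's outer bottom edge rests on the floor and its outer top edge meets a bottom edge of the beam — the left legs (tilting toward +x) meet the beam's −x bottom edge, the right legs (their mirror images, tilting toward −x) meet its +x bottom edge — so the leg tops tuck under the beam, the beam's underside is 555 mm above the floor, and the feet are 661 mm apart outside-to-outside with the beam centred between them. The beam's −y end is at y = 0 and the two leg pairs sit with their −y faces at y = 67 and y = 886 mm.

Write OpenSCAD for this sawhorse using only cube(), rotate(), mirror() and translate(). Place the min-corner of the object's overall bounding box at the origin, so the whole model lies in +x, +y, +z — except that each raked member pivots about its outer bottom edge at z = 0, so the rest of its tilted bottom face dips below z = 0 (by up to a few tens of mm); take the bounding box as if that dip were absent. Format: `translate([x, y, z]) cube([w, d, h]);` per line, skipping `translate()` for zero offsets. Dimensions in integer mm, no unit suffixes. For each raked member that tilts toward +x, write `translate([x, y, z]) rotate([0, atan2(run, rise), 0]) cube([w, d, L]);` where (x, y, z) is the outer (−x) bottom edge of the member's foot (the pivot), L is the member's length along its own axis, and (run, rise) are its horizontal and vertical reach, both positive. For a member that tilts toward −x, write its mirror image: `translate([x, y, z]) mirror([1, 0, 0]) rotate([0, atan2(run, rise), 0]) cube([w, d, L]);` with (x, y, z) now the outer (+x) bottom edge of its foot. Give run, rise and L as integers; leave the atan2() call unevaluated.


// leg length = √(296² + 555²) = 629
// right-leg outer foot x = 2·296 + 69 = 661
// beam min-corner = (296, 0, 555)
translate([296, 0, 555]) cube([69, 1013, 66]);
translate([0, 67, 0]) rotate([0, atan2(296, 555), 0]) cube([30, 60, 629]);
translate([661, 67, 0]) mirror([1, 0, 0]) rotate([0, atan2(296, 555), 0]) cube([30, 60, 629]);
translate([0, 886, 0]) rotate([0, atan2(296, 555), 0]) cube([30, 60, 629]);
translate([661, 886, 0]) mirror([1, 0, 0]) rotate([0, atan2(296, 555), 0]) cube([30, 60, 629]);


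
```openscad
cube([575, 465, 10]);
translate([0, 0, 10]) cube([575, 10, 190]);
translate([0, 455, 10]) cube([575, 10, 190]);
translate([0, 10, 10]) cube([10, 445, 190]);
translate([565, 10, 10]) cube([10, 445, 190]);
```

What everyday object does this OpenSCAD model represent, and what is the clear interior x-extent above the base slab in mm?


An open box. The internal width is 555 mm.

A 575×465 base slab with four walls standing on it — an open box. The base is 575 mm wide and the walls are 10 mm thick, so the internal width is 575 − 2 × 10 = 555 mm.


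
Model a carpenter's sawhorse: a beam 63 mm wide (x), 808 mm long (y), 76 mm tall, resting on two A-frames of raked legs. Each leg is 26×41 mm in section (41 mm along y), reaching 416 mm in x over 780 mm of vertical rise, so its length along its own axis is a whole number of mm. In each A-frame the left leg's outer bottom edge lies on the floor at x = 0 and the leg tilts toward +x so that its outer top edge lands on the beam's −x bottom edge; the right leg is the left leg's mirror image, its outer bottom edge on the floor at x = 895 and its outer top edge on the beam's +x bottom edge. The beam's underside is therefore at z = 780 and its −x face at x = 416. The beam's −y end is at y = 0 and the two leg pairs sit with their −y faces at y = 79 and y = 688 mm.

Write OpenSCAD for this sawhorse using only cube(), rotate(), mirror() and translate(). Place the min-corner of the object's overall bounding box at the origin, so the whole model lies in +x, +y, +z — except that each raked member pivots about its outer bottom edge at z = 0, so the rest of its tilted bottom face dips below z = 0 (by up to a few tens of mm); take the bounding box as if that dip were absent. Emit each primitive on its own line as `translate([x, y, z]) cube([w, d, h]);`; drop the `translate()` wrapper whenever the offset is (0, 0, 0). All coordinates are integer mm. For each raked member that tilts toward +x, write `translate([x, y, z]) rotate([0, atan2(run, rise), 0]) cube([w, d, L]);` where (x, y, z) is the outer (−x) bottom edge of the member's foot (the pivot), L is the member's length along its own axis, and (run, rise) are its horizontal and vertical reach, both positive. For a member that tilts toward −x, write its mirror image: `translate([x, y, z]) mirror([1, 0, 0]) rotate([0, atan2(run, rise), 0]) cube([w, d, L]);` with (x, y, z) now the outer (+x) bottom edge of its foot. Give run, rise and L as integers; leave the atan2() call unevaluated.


// leg length = √(416² + 780²) = 884
// right-leg outer foot x = 2·416 + 63 = 895
// beam min-corner = (416, 0, 780)
translate([416, 0, 780]) cube([63, 808, 76]);
translate([0, 79, 0]) rotate([0, atan2(416, 780), 0]) cube([26, 41, 884]);
translate([895, 79, 0]) mirror([1, 0, 0]) rotate([0, atan2(416, 780), 0]) cube([26, 41, 884]);
translate([0, 688, 0]) rotate([0, atan2(416, 780), 0]) cube([26, 41, 884]);
translate([895, 688, 0]) mirror([1, 0, 0]) rotate([0, atan2(416, 780), 0]) cube([26, 41, 884]);


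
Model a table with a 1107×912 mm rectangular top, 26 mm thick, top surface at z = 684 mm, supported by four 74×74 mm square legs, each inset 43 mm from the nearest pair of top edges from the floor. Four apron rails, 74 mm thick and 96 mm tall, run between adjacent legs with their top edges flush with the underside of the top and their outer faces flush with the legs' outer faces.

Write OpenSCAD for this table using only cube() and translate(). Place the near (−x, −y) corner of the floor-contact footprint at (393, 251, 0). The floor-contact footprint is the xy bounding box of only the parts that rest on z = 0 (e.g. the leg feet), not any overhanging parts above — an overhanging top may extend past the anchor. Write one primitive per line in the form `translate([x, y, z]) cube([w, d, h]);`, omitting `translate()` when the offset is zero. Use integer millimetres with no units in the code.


translate([350, 208, 658]) cube([1107, 912, 26]);
translate([393, 251, 0]) cube([74, 74, 658]);
translate([1340, 251, 0]) cube([74, 74, 658]);
translate([393, 1003, 0]) cube([74, 74, 658]);
translate([1340, 1003, 0]) cube([74, 74, 658]);
translate([467, 251, 562]) cube([873, 74, 96]);
translate([467, 1003, 562]) cube([873, 74, 96]);
translate([393, 325, 562]) cube([74, 678, 96]);
translate([1340, 325, 562]) cube([74, 678, 96]);


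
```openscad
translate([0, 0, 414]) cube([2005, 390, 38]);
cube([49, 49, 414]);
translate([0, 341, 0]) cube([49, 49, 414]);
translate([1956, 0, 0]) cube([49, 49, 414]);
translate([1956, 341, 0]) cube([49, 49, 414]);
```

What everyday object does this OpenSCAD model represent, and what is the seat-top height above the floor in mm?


A bench. The seat-top height is 452 mm.

A long slab on four corner posts — a bench. The slab sits at z = 414 with thickness 38, so the top is 414 + 38 = 452 mm.


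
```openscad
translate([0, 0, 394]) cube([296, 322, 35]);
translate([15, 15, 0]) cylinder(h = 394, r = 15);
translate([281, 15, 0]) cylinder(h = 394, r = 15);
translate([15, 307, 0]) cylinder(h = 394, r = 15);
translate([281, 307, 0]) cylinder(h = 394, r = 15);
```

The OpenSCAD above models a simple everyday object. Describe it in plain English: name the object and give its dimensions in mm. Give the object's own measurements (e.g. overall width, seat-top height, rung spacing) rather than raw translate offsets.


A four-legged stool. The seat is a 296×322×35 mm slab whose top surface is at z = 429 mm; four round legs, each 30 mm in diameter, run from the floor (z = 0) to the underside of the seat, each leg's axis is inset half a diameter from the nearest pair of seat edges (so the leg's bounding box is flush with the corner).


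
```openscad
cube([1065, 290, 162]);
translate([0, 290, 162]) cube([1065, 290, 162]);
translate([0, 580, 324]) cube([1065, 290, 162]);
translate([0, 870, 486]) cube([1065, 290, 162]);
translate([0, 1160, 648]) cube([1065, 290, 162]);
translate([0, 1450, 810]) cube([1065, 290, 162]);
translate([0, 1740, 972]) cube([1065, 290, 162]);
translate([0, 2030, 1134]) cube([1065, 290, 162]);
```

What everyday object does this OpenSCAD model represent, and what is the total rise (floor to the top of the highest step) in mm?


A staircase. The total rise is 1296 mm.

8 identical blocks, each offset up and back from the previous — a staircase. Each step is 162 mm tall and there are 8 of them, so the total rise is 8 × 162 = 1296 mm.


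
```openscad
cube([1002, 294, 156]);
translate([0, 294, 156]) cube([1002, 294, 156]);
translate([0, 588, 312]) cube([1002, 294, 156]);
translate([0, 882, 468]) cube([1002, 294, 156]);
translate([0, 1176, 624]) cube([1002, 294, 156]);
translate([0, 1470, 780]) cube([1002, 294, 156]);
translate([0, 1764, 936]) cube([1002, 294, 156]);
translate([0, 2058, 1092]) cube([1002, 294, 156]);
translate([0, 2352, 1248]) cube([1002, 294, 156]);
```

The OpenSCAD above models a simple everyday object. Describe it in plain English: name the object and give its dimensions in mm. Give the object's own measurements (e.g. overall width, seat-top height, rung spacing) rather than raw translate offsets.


A straight staircase of 9 solid steps. Each step is 1002 mm wide (x), 294 mm deep (y, the going) and 156 mm tall (the rise). The first step rests on the floor; each subsequent step sits one going further in +y and one rise higher in +z, directly behind and above the previous step with no overlap.


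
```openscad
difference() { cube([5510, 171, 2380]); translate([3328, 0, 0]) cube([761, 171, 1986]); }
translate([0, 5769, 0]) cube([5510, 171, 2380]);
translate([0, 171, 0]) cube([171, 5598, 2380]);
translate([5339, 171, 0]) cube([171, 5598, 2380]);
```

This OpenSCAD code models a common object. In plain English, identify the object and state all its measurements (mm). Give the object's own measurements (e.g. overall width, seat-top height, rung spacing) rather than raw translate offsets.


A single room: four walls, each 2380 mm tall and 171 mm thick, enclosing an outside footprint 5510×5940 mm (x × y), no floor or roof. The front and back walls (−y and +y sides) run the full x-width; the side walls fit between their inner faces. A door opening 761 mm wide and 1986 mm tall is cut through the front wall from the floor up, its −x edge 3328 mm from the wall's −x end.


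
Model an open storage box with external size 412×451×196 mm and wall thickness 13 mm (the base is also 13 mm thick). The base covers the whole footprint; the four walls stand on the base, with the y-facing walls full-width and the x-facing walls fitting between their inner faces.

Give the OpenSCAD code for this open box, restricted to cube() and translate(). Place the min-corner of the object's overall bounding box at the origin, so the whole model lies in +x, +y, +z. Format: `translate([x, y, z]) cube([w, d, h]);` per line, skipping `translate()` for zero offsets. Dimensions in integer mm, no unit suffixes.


cube([412, 451, 13]);
translate([0, 0, 13]) cube([412, 13, 183]);
translate([0, 438, 13]) cube([412, 13, 183]);
translate([0, 13, 13]) cube([13, 425, 183]);
translate([399, 13, 13]) cube([13, 425, 183]);


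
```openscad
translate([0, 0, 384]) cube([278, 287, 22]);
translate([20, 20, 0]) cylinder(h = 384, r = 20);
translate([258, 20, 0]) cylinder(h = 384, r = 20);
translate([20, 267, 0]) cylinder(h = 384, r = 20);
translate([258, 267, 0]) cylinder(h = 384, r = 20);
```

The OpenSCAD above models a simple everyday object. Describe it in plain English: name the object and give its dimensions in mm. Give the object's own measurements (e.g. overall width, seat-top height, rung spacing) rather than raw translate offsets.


A simple wooden stool: a rectangular seat 278 mm (x) by 287 mm (y), 22 mm thick, top face at z = 406 mm, on four round legs, each 40 mm in diameter. The legs rest on z = 0, each leg's axis is inset half a diameter from the nearest pair of seat edges (so the leg's bounding box is flush with the corner).


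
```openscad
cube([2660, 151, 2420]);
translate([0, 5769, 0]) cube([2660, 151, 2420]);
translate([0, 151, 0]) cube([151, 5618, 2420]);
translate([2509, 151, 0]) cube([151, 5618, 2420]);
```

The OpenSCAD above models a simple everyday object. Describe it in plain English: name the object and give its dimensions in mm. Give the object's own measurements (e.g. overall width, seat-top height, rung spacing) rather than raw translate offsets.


The wall frame of a small rectangular building: four walls, each 2420 mm tall and 151 mm thick, enclosing a footprint 2660 mm (x) by 5920 mm (y) outside-to-outside, with no floor or roof. The front and back walls (the −y and +y sides) span the full width; the two side walls fit between them.


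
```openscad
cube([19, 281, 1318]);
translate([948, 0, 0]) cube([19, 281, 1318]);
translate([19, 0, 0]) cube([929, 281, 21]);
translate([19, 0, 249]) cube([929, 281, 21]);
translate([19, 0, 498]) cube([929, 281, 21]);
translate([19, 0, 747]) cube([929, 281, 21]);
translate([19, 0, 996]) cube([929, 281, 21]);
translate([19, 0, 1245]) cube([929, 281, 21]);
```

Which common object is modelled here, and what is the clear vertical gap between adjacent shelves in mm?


A bookshelf. The clear shelf gap is 228 mm.

Two tall side panels with 6 horizontal boards between them — a bookshelf. The first two shelf undersides are at z = 0 and z = 249; with shelf thickness 21, the clear gap is 249 − 0 − 21 = 228 mm.


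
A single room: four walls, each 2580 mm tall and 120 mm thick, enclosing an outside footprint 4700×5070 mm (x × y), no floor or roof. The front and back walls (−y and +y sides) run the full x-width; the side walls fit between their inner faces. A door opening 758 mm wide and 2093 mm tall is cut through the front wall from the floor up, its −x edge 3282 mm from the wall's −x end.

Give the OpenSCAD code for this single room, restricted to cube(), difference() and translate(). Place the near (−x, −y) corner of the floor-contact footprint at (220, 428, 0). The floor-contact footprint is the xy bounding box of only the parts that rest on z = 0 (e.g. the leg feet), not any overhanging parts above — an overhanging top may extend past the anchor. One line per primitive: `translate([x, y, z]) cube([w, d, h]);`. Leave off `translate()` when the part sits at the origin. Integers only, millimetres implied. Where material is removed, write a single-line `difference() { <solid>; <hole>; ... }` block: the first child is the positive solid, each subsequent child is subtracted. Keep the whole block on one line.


difference() { translate([220, 428, 0]) cube([4700, 120, 2580]); translate([3502, 428, 0]) cube([758, 120, 2093]); }
translate([220, 5378, 0]) cube([4700, 120, 2580]);
translate([220, 548, 0]) cube([120, 4830, 2580]);
translate([4800, 548, 0]) cube([120, 4830, 2580]);


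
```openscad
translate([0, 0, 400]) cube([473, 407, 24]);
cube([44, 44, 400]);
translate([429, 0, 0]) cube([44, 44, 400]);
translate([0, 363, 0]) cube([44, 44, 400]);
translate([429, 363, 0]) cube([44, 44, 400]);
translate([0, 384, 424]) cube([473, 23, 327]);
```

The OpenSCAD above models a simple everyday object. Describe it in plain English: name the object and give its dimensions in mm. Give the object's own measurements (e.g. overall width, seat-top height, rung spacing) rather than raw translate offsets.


A chair. The seat is a 473×407×24 mm slab with its top at z = 424 mm, on four 44×44 mm corner legs (flush with the seat edges, standing on z = 0). A flat backrest 23 mm thick, 327 mm tall, spans the full seat width and rises from the seat top along its +y edge, rear face flush with the rear of the seat.


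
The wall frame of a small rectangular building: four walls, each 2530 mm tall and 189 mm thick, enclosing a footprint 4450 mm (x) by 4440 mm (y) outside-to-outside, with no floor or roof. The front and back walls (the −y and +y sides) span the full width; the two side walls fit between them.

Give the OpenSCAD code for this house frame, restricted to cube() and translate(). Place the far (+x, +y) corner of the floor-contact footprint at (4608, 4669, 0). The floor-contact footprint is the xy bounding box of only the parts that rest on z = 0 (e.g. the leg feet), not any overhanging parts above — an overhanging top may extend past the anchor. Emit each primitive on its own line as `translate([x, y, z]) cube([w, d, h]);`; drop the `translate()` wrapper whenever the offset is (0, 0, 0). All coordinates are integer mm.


translate([158, 229, 0]) cube([4450, 189, 2530]);
translate([158, 4480, 0]) cube([4450, 189, 2530]);
translate([158, 418, 0]) cube([189, 4062, 2530]);
translate([4419, 418, 0]) cube([189, 4062, 2530]);


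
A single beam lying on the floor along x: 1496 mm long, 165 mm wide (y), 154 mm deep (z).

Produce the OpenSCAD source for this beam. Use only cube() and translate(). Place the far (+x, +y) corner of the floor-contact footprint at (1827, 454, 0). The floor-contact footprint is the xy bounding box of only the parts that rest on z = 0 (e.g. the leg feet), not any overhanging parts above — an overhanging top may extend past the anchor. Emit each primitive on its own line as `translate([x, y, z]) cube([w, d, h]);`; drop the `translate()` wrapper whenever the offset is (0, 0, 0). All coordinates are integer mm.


translate([331, 289, 0]) cube([1496, 165, 154]);


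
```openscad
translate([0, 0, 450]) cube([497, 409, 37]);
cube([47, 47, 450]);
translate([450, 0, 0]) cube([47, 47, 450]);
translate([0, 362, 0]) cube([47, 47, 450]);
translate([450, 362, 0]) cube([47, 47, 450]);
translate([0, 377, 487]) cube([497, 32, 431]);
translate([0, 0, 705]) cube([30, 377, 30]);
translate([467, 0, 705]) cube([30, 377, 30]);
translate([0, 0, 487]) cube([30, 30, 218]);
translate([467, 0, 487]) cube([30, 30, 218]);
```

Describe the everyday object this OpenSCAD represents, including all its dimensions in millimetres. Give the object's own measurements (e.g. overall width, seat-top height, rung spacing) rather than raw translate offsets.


A chair. The seat is a 497×409×37 mm slab with its top at z = 487 mm, on four 47×47 mm corner legs (flush with the seat edges, standing on z = 0). A flat backrest 32 mm thick, 431 mm tall, spans the full seat width and rises from the seat top along its +y edge, rear face flush with the rear of the seat. Two armrests of 30×30 mm section run along each side from the seat's front edge to the front of the backrest, top faces 248 mm above the seat top and outer faces flush with the seat's x-edges; a 30×30 mm post under the front of each armrest stands on the seat at the front corner.


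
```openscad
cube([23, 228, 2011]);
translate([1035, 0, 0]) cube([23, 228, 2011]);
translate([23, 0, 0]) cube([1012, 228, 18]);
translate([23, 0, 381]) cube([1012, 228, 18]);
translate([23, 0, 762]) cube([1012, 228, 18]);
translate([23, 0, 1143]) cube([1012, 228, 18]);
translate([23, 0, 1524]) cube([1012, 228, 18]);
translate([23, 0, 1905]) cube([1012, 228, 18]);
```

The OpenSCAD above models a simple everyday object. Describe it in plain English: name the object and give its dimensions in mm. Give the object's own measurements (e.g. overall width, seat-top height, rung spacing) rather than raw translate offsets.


An open bookshelf. Two side panels, each 23 mm thick, 228 mm deep and 2011 mm tall, stand 1058 mm apart (outside-to-outside). Between them sit 6 shelves, each 18 mm thick and 228 mm deep, spanning the full gap between the sides. The bottom shelf rests on the floor (its underside at z = 0) and the clear gap between one shelf's top and the next shelf's underside is 363 mm.


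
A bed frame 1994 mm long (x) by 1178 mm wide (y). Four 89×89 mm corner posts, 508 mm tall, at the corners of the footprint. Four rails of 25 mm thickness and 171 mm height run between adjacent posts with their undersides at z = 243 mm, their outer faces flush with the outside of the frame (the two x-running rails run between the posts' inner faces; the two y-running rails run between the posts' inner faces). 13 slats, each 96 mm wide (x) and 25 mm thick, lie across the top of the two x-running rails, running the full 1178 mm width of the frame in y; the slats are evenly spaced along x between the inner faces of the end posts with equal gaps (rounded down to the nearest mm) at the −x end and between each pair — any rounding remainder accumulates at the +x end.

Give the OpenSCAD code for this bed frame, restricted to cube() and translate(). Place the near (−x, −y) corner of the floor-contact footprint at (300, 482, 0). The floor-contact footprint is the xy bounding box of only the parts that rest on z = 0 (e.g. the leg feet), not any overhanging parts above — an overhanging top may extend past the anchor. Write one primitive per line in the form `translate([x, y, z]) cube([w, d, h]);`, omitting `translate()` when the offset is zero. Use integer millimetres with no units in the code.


translate([300, 482, 0]) cube([89, 89, 508]);
translate([300, 1571, 0]) cube([89, 89, 508]);
translate([2205, 482, 0]) cube([89, 89, 508]);
translate([2205, 1571, 0]) cube([89, 89, 508]);
translate([389, 482, 243]) cube([1816, 25, 171]);
translate([389, 1635, 243]) cube([1816, 25, 171]);
translate([300, 571, 243]) cube([25, 1000, 171]);
translate([2269, 571, 243]) cube([25, 1000, 171]);
translate([429, 482, 414]) cube([96, 1178, 25]);
translate([565, 482, 414]) cube([96, 1178, 25]);
translate([701, 482, 414]) cube([96, 1178, 25]);
translate([837, 482, 414]) cube([96, 1178, 25]);
translate([973, 482, 414]) cube([96, 1178, 25]);
translate([1109, 482, 414]) cube([96, 1178, 25]);
translate([1245, 482, 414]) cube([96, 1178, 25]);
translate([1381, 482, 414]) cube([96, 1178, 25]);
translate([1517, 482, 414]) cube([96, 1178, 25]);
translate([1653, 482, 414]) cube([96, 1178, 25]);
translate([1789, 482, 414]) cube([96, 1178, 25]);
translate([1925, 482, 414]) cube([96, 1178, 25]);
translate([2061, 482, 414]) cube([96, 1178, 25]);


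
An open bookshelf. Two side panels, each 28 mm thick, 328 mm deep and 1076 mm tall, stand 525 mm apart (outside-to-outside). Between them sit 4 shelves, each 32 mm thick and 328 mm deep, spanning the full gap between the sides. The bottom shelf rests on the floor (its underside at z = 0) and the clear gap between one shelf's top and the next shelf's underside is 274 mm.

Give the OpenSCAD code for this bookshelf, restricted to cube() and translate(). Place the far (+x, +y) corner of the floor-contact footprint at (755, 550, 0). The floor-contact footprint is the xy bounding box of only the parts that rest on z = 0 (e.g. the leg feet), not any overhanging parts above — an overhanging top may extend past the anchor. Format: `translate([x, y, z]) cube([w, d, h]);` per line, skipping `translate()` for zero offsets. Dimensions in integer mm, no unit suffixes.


translate([230, 222, 0]) cube([28, 328, 1076]);
translate([727, 222, 0]) cube([28, 328, 1076]);
translate([258, 222, 0]) cube([469, 328, 32]);
translate([258, 222, 306]) cube([469, 328, 32]);
translate([258, 222, 612]) cube([469, 328, 32]);
translate([258, 222, 918]) cube([469, 328, 32]);


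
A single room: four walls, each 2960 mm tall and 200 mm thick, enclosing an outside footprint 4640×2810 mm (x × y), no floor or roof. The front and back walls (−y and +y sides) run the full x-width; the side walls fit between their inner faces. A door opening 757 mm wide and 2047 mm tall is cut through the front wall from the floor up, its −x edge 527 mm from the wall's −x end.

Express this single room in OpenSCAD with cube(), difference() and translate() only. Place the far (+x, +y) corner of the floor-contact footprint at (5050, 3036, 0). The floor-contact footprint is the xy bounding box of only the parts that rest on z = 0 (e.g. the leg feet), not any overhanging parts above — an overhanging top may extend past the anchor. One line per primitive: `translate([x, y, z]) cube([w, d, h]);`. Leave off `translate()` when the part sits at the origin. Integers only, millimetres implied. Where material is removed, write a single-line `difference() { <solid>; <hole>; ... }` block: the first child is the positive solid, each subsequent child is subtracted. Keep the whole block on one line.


difference() { translate([410, 226, 0]) cube([4640, 200, 2960]); translate([937, 226, 0]) cube([757, 200, 2047]); }
translate([410, 2836, 0]) cube([4640, 200, 2960]);
translate([410, 426, 0]) cube([200, 2410, 2960]);
translate([4850, 426, 0]) cube([200, 2410, 2960]);


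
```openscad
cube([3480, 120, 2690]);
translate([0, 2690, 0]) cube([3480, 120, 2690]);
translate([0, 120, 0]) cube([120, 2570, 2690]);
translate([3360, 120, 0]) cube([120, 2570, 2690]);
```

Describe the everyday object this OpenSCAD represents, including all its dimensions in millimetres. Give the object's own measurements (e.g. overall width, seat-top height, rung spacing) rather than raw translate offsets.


The wall frame of a small rectangular building: four walls, each 2690 mm tall and 120 mm thick, enclosing a footprint 3480 mm (x) by 2810 mm (y) outside-to-outside, with no floor or roof. The front and back walls (the −y and +y sides) span the full width; the two side walls fit between them.


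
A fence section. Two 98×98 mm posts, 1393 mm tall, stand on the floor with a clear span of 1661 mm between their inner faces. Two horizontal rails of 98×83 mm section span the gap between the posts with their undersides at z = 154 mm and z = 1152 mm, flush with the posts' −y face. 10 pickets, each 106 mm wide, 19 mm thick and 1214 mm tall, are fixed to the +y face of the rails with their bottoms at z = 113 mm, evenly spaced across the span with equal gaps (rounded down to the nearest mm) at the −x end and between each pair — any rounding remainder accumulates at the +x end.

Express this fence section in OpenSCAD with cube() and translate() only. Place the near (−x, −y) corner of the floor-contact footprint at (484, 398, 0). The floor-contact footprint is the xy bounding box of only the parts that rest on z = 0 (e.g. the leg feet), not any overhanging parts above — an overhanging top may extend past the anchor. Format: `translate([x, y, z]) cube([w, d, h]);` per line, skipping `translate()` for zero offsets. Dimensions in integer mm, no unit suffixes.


translate([484, 398, 0]) cube([98, 98, 1393]);
translate([2243, 398, 0]) cube([98, 98, 1393]);
translate([582, 398, 154]) cube([1661, 98, 83]);
translate([582, 398, 1152]) cube([1661, 98, 83]);
translate([636, 496, 113]) cube([106, 19, 1214]);
translate([796, 496, 113]) cube([106, 19, 1214]);
translate([956, 496, 113]) cube([106, 19, 1214]);
translate([1116, 496, 113]) cube([106, 19, 1214]);
translate([1276, 496, 113]) cube([106, 19, 1214]);
translate([1436, 496, 113]) cube([106, 19, 1214]);
translate([1596, 496, 113]) cube([106, 19, 1214]);
translate([1756, 496, 113]) cube([106, 19, 1214]);
translate([1916, 496, 113]) cube([106, 19, 1214]);
translate([2076, 496, 113]) cube([106, 19, 1214]);


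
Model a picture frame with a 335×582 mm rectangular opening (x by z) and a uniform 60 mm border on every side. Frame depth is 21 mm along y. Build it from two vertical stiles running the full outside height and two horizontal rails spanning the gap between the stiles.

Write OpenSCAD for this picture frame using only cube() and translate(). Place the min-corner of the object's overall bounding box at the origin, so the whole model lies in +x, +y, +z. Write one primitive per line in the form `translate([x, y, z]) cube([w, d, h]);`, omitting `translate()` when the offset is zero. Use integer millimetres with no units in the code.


cube([60, 21, 702]);
translate([395, 0, 0]) cube([60, 21, 702]);
translate([60, 0, 0]) cube([335, 21, 60]);
translate([60, 0, 642]) cube([335, 21, 60]);


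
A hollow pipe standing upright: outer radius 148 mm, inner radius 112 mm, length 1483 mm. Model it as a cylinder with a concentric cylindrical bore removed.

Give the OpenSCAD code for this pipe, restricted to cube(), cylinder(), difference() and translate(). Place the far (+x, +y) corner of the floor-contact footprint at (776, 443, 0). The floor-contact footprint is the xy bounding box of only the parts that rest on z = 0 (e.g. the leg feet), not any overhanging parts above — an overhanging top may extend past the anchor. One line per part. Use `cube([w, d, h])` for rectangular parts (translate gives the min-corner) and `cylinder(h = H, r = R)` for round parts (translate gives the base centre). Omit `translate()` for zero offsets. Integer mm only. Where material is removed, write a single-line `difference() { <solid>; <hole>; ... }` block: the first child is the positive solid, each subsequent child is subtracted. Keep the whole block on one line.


difference() { translate([628, 295, 0]) cylinder(h = 1483, r = 148); translate([628, 295, 0]) cylinder(h = 1483, r = 112); }


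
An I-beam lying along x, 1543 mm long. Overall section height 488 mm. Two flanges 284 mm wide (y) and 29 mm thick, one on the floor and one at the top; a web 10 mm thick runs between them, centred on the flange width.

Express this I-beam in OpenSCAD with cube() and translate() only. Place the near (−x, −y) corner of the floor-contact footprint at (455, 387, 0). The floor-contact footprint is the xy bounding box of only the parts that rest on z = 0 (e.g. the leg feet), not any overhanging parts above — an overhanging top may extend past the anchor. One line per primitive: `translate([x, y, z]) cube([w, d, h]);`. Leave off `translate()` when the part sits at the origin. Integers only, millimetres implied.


translate([455, 387, 0]) cube([1543, 284, 29]);
translate([455, 524, 29]) cube([1543, 10, 430]);
translate([455, 387, 459]) cube([1543, 284, 29]);


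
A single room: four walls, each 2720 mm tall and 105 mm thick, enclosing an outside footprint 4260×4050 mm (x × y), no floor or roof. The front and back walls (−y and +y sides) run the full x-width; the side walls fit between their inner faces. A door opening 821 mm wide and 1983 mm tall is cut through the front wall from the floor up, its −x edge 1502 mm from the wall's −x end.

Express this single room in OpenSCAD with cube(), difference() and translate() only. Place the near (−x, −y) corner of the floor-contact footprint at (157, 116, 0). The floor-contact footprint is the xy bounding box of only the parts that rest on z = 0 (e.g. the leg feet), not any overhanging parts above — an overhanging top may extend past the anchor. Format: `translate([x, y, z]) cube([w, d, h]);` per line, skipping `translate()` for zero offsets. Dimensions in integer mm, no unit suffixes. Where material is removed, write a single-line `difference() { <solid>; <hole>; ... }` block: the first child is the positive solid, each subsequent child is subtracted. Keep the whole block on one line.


difference() { translate([157, 116, 0]) cube([4260, 105, 2720]); translate([1659, 116, 0]) cube([821, 105, 1983]); }
translate([157, 4061, 0]) cube([4260, 105, 2720]);
translate([157, 221, 0]) cube([105, 3840, 2720]);
translate([4312, 221, 0]) cube([105, 3840, 2720]);


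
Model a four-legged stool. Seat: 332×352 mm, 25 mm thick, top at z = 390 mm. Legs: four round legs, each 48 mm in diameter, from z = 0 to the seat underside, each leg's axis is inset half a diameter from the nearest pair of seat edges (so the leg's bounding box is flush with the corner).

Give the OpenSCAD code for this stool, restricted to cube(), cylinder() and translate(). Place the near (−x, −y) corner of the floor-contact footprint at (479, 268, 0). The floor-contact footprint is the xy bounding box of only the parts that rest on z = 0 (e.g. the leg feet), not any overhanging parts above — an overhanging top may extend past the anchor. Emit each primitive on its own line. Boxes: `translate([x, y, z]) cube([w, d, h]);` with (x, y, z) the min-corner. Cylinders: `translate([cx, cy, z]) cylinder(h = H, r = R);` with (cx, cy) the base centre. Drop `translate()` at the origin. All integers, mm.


// leg_h = 390 - 25 = 365
translate([479, 268, 365]) cube([332, 352, 25]);
translate([503, 292, 0]) cylinder(h = 365, r = 24);
translate([787, 292, 0]) cylinder(h = 365, r = 24);
translate([503, 596, 0]) cylinder(h = 365, r = 24);
translate([787, 596, 0]) cylinder(h = 365, r = 24);


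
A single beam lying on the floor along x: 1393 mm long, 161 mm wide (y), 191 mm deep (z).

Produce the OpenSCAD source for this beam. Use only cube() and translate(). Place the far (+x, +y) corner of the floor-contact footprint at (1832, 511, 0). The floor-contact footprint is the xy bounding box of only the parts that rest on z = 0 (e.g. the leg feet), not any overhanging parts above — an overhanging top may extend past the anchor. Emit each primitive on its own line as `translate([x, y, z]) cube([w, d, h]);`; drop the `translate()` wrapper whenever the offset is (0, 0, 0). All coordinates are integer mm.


translate([439, 350, 0]) cube([1393, 161, 191]);


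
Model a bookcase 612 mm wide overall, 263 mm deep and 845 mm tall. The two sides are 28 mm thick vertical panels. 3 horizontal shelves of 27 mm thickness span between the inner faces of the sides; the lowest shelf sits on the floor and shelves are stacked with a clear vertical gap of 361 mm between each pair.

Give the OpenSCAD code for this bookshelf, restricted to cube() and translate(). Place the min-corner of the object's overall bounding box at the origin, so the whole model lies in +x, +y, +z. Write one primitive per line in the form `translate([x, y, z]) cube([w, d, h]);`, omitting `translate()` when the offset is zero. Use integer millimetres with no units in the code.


cube([28, 263, 845]);
translate([584, 0, 0]) cube([28, 263, 845]);
translate([28, 0, 0]) cube([556, 263, 27]);
translate([28, 0, 388]) cube([556, 263, 27]);
translate([28, 0, 776]) cube([556, 263, 27]);


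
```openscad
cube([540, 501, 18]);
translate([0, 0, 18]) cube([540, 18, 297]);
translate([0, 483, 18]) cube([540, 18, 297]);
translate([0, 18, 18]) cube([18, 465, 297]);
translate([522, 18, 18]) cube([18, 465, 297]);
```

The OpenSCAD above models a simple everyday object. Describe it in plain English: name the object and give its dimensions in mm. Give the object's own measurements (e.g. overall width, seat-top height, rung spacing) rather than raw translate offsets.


An open-topped rectangular box: outside dimensions 540×501×315 mm, with a uniform wall and base thickness of 18 mm. The base is a full 540×501 slab on the floor; four walls sit on top of the base. The front and back walls (the −y and +y sides) span the full width; the two side walls fit between them.


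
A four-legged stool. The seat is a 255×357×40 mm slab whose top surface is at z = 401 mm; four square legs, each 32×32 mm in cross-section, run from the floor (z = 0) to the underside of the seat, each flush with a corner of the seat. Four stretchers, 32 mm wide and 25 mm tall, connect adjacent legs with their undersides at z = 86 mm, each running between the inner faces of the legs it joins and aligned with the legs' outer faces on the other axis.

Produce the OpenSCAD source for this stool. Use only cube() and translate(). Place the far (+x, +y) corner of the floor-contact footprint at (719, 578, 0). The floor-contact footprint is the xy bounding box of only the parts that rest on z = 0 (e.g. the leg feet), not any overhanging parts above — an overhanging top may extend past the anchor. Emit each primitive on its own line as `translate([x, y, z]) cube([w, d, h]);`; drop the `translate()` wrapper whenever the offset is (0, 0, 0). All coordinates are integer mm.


translate([464, 221, 361]) cube([255, 357, 40]);
translate([464, 221, 0]) cube([32, 32, 361]);
translate([687, 221, 0]) cube([32, 32, 361]);
translate([464, 546, 0]) cube([32, 32, 361]);
translate([687, 546, 0]) cube([32, 32, 361]);
translate([496, 221, 86]) cube([191, 32, 25]);
translate([496, 546, 86]) cube([191, 32, 25]);
translate([464, 253, 86]) cube([32, 293, 25]);
translate([687, 253, 86]) cube([32, 293, 25]);


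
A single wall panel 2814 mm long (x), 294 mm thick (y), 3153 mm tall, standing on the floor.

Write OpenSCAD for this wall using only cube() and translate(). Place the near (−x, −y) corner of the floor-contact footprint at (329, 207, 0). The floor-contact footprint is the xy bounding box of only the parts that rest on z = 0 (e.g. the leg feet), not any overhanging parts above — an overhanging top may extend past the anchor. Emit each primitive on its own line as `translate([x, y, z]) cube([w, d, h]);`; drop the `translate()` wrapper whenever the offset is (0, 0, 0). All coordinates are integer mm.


translate([329, 207, 0]) cube([2814, 294, 3153]);
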